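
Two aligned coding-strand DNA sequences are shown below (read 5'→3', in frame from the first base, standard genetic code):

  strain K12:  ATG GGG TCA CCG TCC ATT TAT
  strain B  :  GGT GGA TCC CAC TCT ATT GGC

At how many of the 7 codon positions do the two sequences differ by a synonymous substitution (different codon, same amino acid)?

Codon 1: ATG Met / GGT Gly — nonsynonymous.
Codon 2: GGG Gly / GGA Gly — synonymous.
Codon 3: TCA Ser / TCC Ser — synonymous.
Codon 4: CCG Pro / CAC His — nonsynonymous.
Codon 5: TCC Ser / TCT Ser — synonymous.
Codon 6: ATT Ile / ATT Ile — identical.
Codon 7: TAT Tyr / GGC Gly — nonsynonymous.
Synonymous differences: 3.

3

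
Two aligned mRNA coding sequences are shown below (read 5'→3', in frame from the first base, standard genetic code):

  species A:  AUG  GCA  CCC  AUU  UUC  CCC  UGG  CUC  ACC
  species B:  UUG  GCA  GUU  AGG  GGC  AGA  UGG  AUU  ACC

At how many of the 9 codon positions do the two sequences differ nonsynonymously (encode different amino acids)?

6

Codon 1: AUG Met / UUG Leu — nonsynonymous.
Codon 2: GCA Ala / GCA Ala — identical.
Codon 3: CCC Pro / GUU Val — nonsynonymous.
Codon 4: AUU Ile / AGG Arg — nonsynonymous.
Codon 5: UUC Phe / GGC Gly — nonsynonymous.
Codon 6: CCC Pro / AGA Arg — nonsynonymous.
Codon 7: UGG Trp / UGG Trp — identical.
Codon 8: CUC Leu / AUU Ile — nonsynonymous.
Codon 9: ACC Thr / ACC Thr — identical.
Nonsynonymous differences: 6.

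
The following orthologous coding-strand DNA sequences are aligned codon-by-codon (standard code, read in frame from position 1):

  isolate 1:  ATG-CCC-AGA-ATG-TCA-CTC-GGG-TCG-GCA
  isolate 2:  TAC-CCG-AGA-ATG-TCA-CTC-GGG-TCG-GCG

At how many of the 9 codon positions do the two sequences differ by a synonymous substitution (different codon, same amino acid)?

2

Codon 1: ATG Met / TAC Tyr — nonsynonymous.
Codon 2: CCC Pro / CCG Pro — synonymous.
Codon 3: AGA Arg / AGA Arg — identical.
Codon 4: ATG Met / ATG Met — identical.
Codon 5: TCA Ser / TCA Ser — identical.
Codon 6: CTC Leu / CTC Leu — identical.
Codon 7: GGG Gly / GGG Gly — identical.
Codon 8: TCG Ser / TCG Ser — identical.
Codon 9: GCA Ala / GCG Ala — synonymous.
Synonymous differences: 2.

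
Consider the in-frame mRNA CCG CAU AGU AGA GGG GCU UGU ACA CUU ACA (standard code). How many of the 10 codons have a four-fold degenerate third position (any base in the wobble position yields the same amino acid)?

Codon 1 CCG (Pro): third position 4-fold.
Codon 2 CAU (His): third position 2-fold.
Codon 3 AGU (Ser): third position 2-fold.
Codon 4 AGA (Arg): third position 2-fold.
Codon 5 GGG (Gly): third position 4-fold.
Codon 6 GCU (Ala): third position 4-fold.
Codon 7 UGU (Cys): third position 2-fold.
Codon 8 ACA (Thr): third position 4-fold.
Codon 9 CUU (Leu): third position 4-fold.
Codon 10 ACA (Thr): third position 4-fold.
Four-fold degenerate third positions: 6.

6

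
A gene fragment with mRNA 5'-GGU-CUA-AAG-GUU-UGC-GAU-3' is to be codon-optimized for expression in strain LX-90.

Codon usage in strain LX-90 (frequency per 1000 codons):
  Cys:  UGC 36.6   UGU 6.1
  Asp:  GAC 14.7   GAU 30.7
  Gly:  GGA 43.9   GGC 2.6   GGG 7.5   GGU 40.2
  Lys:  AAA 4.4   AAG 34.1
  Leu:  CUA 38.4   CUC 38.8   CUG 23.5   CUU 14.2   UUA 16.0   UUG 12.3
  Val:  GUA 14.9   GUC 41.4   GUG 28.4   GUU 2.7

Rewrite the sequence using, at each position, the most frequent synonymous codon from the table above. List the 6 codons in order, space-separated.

Codon 1 (Gly): best is GGA at 43.9.
Codon 2 (Leu): best is CUC at 38.8.
Codon 3 (Lys): best is AAG at 34.1.
Codon 4 (Val): best is GUC at 41.4.
Codon 5 (Cys): best is UGC at 36.6.
Codon 6 (Asp): best is GAU at 30.7.

GGA CUC AAG GUC UGC GAU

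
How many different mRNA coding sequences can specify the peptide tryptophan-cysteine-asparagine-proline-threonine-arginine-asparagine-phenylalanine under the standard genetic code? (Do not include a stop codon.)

Trp: 1 codon.
Cys: 2 codons.
Asn: 2 codons.
Pro: 4 codons.
Thr: 4 codons.
Arg: 6 codons.
Asn: 2 codons.
Phe: 2 codons.
1 × 2 × 2 × 4 × 4 × 6 × 2 × 2 = 1536.

1536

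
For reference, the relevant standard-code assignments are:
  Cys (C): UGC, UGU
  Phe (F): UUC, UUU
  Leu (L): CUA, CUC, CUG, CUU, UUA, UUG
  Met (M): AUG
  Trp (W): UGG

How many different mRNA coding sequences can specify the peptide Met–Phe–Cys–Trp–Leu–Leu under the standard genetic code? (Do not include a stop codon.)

144

Met: 1 codon.
Phe: 2 codons.
Cys: 2 codons.
Trp: 1 codon.
Leu: 6 codons.
Leu: 6 codons.
1 × 2 × 2 × 1 × 6 × 6 = 144.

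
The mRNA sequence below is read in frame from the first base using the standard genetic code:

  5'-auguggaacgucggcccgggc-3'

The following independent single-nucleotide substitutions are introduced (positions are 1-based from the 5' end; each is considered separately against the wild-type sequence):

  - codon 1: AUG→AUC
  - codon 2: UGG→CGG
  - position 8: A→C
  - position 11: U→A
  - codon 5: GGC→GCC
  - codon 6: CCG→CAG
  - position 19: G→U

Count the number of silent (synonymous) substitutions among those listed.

Codon 1: AUG (Met) → AUC (Ile) — missense.
Codon 2: UGG (Trp) → CGG (Arg) — missense.
Codon 3: AAC (Asn) → ACC (Thr) — missense.
Codon 4: GUC (Val) → GAC (Asp) — missense.
Codon 5: GGC (Gly) → GCC (Ala) — missense.
Codon 6: CCG (Pro) → CAG (Gln) — missense.
Codon 7: GGC (Gly) → UGC (Cys) — missense.
Synonymous: 0 of 7.

0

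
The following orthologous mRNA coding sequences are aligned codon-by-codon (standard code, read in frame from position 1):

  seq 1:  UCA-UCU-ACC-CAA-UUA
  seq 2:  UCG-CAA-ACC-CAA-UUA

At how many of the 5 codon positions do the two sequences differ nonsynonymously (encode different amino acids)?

Codon 1: UCA Ser / UCG Ser — synonymous.
Codon 2: UCU Ser / CAA Gln — nonsynonymous.
Codon 3: ACC Thr / ACC Thr — identical.
Codon 4: CAA Gln / CAA Gln — identical.
Codon 5: UUA Leu / UUA Leu — identical.
Nonsynonymous differences: 1.

1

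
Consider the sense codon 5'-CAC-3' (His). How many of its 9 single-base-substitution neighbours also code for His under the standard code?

Position 1: none → 0 synonymous.
Position 2: none → 0 synonymous.
Position 3: CAU → 1 synonymous.
Total: 0 + 0 + 1 = 1.

1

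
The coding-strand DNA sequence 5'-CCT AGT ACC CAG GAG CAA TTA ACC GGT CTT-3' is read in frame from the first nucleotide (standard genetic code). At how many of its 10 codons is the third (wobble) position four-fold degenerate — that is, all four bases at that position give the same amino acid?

5

Codon 1 CCT (Pro): third position 4-fold.
Codon 2 AGT (Ser): third position 2-fold.
Codon 3 ACC (Thr): third position 4-fold.
Codon 4 CAG (Gln): third position 2-fold.
Codon 5 GAG (Glu): third position 2-fold.
Codon 6 CAA (Gln): third position 2-fold.
Codon 7 TTA (Leu): third position 2-fold.
Codon 8 ACC (Thr): third position 4-fold.
Codon 9 GGT (Gly): third position 4-fold.
Codon 10 CTT (Leu): third position 4-fold.
Four-fold degenerate third positions: 5.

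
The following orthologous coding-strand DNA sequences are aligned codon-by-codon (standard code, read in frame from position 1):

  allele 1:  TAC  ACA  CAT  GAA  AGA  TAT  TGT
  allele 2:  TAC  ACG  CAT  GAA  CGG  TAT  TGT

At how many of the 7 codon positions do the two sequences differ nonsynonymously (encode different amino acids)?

Codon 1: TAC Tyr / TAC Tyr — identical.
Codon 2: ACA Thr / ACG Thr — synonymous.
Codon 3: CAT His / CAT His — identical.
Codon 4: GAA Glu / GAA Glu — identical.
Codon 5: AGA Arg / CGG Arg — synonymous.
Codon 6: TAT Tyr / TAT Tyr — identical.
Codon 7: TGT Cys / TGT Cys — identical.
Nonsynonymous differences: 0.

0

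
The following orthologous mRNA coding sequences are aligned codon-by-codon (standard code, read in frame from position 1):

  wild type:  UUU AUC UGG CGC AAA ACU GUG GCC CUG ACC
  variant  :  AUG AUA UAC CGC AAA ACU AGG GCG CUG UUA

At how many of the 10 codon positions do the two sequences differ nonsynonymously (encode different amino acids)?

4

Codon 1: UUU Phe / AUG Met — nonsynonymous.
Codon 2: AUC Ile / AUA Ile — synonymous.
Codon 3: UGG Trp / UAC Tyr — nonsynonymous.
Codon 4: CGC Arg / CGC Arg — identical.
Codon 5: AAA Lys / AAA Lys — identical.
Codon 6: ACU Thr / ACU Thr — identical.
Codon 7: GUG Val / AGG Arg — nonsynonymous.
Codon 8: GCC Ala / GCG Ala — synonymous.
Codon 9: CUG Leu / CUG Leu — identical.
Codon 10: ACC Thr / UUA Leu — nonsynonymous.
Nonsynonymous differences: 4.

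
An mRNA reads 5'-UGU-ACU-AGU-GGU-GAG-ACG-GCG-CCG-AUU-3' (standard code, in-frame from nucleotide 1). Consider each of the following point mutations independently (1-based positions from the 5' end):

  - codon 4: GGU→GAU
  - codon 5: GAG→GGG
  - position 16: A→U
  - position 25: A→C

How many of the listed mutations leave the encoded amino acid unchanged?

0

Codon 4: GGU (Gly) → GAU (Asp) — missense.
Codon 5: GAG (Glu) → GGG (Gly) — missense.
Codon 6: ACG (Thr) → UCG (Ser) — missense.
Codon 9: AUU (Ile) → CUU (Leu) — missense.
Synonymous: 0 of 4.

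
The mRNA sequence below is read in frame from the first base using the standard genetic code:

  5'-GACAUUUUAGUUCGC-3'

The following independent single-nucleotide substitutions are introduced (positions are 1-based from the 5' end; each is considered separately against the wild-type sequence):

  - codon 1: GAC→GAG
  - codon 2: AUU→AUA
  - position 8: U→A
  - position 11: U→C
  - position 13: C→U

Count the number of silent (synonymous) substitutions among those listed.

Codon 1: GAC (Asp) → GAG (Glu) — missense.
Codon 2: AUU (Ile) → AUA (Ile) — synonymous.
Codon 3: UUA (Leu) → UAA (Stop) — nonsense.
Codon 4: GUU (Val) → GCU (Ala) — missense.
Codon 5: CGC (Arg) → UGC (Cys) — missense.
Synonymous: 1 of 5.

1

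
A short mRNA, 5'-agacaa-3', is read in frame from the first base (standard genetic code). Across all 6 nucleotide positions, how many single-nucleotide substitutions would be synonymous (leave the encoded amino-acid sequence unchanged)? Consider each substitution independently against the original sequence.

Codon 1 (AGA, Arg): 2 synonymous substitutions.
Codon 2 (CAA, Gln): 1 synonymous substitution.
Total: 2 + 1 = 3.

3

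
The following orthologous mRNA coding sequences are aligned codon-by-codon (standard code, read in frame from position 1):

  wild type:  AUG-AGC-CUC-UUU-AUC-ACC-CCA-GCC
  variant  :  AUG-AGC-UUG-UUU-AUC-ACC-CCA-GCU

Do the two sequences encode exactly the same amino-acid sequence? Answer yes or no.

Codon 1: AUG Met / AUG Met — identical.
Codon 2: AGC Ser / AGC Ser — identical.
Codon 3: CUC Leu / UUG Leu — synonymous.
Codon 4: UUU Phe / UUU Phe — identical.
Codon 5: AUC Ile / AUC Ile — identical.
Codon 6: ACC Thr / ACC Thr — identical.
Codon 7: CCA Pro / CCA Pro — identical.
Codon 8: GCC Ala / GCU Ala — synonymous.
Nonsynonymous differences: 0 → same protein.

yes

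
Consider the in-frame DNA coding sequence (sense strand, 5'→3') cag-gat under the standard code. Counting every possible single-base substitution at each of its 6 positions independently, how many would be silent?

2

Codon 1 (CAG, Gln): 1 synonymous substitution.
Codon 2 (GAT, Asp): 1 synonymous substitution.
Total: 1 + 1 = 2.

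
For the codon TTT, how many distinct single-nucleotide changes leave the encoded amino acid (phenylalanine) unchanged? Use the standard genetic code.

1

Position 1: none → 0 synonymous.
Position 2: none → 0 synonymous.
Position 3: TTC → 1 synonymous.
Total: 0 + 0 + 1 = 1.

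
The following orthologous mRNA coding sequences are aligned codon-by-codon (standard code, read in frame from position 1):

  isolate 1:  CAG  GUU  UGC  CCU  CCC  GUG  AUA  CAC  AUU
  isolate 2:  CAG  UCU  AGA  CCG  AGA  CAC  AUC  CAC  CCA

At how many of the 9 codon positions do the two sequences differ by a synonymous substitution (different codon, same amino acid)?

2

Codon 1: CAG Gln / CAG Gln — identical.
Codon 2: GUU Val / UCU Ser — nonsynonymous.
Codon 3: UGC Cys / AGA Arg — nonsynonymous.
Codon 4: CCU Pro / CCG Pro — synonymous.
Codon 5: CCC Pro / AGA Arg — nonsynonymous.
Codon 6: GUG Val / CAC His — nonsynonymous.
Codon 7: AUA Ile / AUC Ile — synonymous.
Codon 8: CAC His / CAC His — identical.
Codon 9: AUU Ile / CCA Pro — nonsynonymous.
Synonymous differences: 2.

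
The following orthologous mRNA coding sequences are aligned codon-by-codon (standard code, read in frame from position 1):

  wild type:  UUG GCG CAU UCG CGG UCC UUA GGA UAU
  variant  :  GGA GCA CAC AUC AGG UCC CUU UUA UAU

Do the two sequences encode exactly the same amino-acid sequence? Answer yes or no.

no

Codon 1: UUG Leu / GGA Gly — nonsynonymous.
Codon 2: GCG Ala / GCA Ala — synonymous.
Codon 3: CAU His / CAC His — synonymous.
Codon 4: UCG Ser / AUC Ile — nonsynonymous.
Codon 5: CGG Arg / AGG Arg — synonymous.
Codon 6: UCC Ser / UCC Ser — identical.
Codon 7: UUA Leu / CUU Leu — synonymous.
Codon 8: GGA Gly / UUA Leu — nonsynonymous.
Codon 9: UAU Tyr / UAU Tyr — identical.
Nonsynonymous differences: 3 → different protein.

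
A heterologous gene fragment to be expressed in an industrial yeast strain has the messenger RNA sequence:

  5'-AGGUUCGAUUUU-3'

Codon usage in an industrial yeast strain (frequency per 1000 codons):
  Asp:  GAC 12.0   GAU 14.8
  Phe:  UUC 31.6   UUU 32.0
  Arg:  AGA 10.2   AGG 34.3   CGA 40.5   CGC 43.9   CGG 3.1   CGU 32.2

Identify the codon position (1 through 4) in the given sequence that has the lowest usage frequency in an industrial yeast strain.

Codon 1 AGG (Arg): 34.3 per 1000.
Codon 2 UUC (Phe): 31.6 per 1000.
Codon 3 GAU (Asp): 14.8 per 1000.
Codon 4 UUU (Phe): 32.0 per 1000.
Lowest frequency is 14.8 at codon 3.

3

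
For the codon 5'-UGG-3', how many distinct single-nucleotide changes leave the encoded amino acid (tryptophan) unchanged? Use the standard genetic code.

0

Position 1: none → 0 synonymous.
Position 2: none → 0 synonymous.
Position 3: none → 0 synonymous.
Total: 0 + 0 + 0 = 0.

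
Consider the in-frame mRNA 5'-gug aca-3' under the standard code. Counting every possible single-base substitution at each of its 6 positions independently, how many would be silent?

6

Codon 1 (GUG, Val): 3 synonymous substitutions.
Codon 2 (ACA, Thr): 3 synonymous substitutions.
Total: 3 + 3 = 6.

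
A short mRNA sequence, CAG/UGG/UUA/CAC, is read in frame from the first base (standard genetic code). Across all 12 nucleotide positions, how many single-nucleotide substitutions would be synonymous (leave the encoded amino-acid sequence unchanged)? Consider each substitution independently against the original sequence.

4

Codon 1 (CAG, Gln): 1 synonymous substitution.
Codon 2 (UGG, Trp): 0 synonymous substitutions.
Codon 3 (UUA, Leu): 2 synonymous substitutions.
Codon 4 (CAC, His): 1 synonymous substitution.
Total: 1 + 0 + 2 + 1 = 4.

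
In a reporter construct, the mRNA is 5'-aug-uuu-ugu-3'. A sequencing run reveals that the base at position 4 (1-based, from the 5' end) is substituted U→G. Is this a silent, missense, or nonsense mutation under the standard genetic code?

Position 4 falls in codon 2: UUU → Phe.
After the substitution the codon is GUU → Val.
Phe ≠ Val, so this is a missense mutation.

missense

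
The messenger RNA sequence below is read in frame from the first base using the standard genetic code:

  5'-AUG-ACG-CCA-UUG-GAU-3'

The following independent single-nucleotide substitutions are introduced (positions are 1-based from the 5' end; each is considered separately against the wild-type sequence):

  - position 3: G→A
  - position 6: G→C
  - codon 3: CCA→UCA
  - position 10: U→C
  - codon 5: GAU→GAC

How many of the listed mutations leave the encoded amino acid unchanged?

3

Codon 1: AUG (Met) → AUA (Ile) — missense.
Codon 2: ACG (Thr) → ACC (Thr) — synonymous.
Codon 3: CCA (Pro) → UCA (Ser) — missense.
Codon 4: UUG (Leu) → CUG (Leu) — synonymous.
Codon 5: GAU (Asp) → GAC (Asp) — synonymous.
Synonymous: 3 of 5.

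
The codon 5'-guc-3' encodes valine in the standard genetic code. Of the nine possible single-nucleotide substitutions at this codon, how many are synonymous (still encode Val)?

Position 1: none → 0 synonymous.
Position 2: none → 0 synonymous.
Position 3: GUU, GUA, GUG → 3 synonymous.
Total: 0 + 0 + 3 = 3.

3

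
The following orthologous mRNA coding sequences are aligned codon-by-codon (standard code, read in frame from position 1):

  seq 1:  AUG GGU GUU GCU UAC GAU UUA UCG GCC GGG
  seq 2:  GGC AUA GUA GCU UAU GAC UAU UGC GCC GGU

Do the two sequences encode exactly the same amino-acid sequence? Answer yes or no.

Codon 1: AUG Met / GGC Gly — nonsynonymous.
Codon 2: GGU Gly / AUA Ile — nonsynonymous.
Codon 3: GUU Val / GUA Val — synonymous.
Codon 4: GCU Ala / GCU Ala — identical.
Codon 5: UAC Tyr / UAU Tyr — synonymous.
Codon 6: GAU Asp / GAC Asp — synonymous.
Codon 7: UUA Leu / UAU Tyr — nonsynonymous.
Codon 8: UCG Ser / UGC Cys — nonsynonymous.
Codon 9: GCC Ala / GCC Ala — identical.
Codon 10: GGG Gly / GGU Gly — synonymous.
Nonsynonymous differences: 4 → different protein.

no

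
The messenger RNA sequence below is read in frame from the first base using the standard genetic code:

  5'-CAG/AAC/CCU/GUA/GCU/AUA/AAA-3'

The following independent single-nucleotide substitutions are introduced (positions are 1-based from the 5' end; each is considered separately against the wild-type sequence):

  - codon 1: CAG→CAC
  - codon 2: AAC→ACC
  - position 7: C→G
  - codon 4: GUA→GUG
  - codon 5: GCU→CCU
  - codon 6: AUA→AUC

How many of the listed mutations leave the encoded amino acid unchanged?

2

Codon 1: CAG (Gln) → CAC (His) — missense.
Codon 2: AAC (Asn) → ACC (Thr) — missense.
Codon 3: CCU (Pro) → GCU (Ala) — missense.
Codon 4: GUA (Val) → GUG (Val) — synonymous.
Codon 5: GCU (Ala) → CCU (Pro) — missense.
Codon 6: AUA (Ile) → AUC (Ile) — synonymous.
Synonymous: 2 of 6.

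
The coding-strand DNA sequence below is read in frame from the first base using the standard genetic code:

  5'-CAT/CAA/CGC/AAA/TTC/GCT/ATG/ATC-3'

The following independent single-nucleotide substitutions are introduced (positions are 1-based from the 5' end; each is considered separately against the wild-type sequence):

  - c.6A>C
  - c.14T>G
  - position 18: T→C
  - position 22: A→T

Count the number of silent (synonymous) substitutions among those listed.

Codon 2: CAA (Gln) → CAC (His) — missense.
Codon 5: TTC (Phe) → TGC (Cys) — missense.
Codon 6: GCT (Ala) → GCC (Ala) — synonymous.
Codon 8: ATC (Ile) → TTC (Phe) — missense.
Synonymous: 1 of 4.

1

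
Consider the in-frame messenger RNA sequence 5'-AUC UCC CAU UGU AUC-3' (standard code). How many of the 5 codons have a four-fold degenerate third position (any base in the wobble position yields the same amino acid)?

Codon 1 AUC (Ile): third position 3-fold.
Codon 2 UCC (Ser): third position 4-fold.
Codon 3 CAU (His): third position 2-fold.
Codon 4 UGU (Cys): third position 2-fold.
Codon 5 AUC (Ile): third position 3-fold.
Four-fold degenerate third positions: 1.

1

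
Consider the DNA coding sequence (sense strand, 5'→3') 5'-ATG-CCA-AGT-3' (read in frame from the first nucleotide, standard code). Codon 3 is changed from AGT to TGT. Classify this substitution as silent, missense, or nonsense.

missense

Position 7 falls in codon 3: AGT → Ser.
After the substitution the codon is TGT → Cys.
Ser ≠ Cys, so this is a missense mutation.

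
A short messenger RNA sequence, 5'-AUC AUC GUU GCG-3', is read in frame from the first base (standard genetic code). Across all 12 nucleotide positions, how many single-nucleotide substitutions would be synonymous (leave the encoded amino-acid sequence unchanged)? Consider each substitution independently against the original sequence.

10

Codon 1 (AUC, Ile): 2 synonymous substitutions.
Codon 2 (AUC, Ile): 2 synonymous substitutions.
Codon 3 (GUU, Val): 3 synonymous substitutions.
Codon 4 (GCG, Ala): 3 synonymous substitutions.
Total: 2 + 2 + 3 + 3 = 10.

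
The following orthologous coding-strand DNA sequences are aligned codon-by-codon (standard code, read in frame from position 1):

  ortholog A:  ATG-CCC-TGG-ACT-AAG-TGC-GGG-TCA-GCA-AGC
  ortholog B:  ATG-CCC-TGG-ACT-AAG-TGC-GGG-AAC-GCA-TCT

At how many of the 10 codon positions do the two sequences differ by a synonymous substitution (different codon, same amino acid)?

Codon 1: ATG Met / ATG Met — identical.
Codon 2: CCC Pro / CCC Pro — identical.
Codon 3: TGG Trp / TGG Trp — identical.
Codon 4: ACT Thr / ACT Thr — identical.
Codon 5: AAG Lys / AAG Lys — identical.
Codon 6: TGC Cys / TGC Cys — identical.
Codon 7: GGG Gly / GGG Gly — identical.
Codon 8: TCA Ser / AAC Asn — nonsynonymous.
Codon 9: GCA Ala / GCA Ala — identical.
Codon 10: AGC Ser / TCT Ser — synonymous.
Synonymous differences: 1.

1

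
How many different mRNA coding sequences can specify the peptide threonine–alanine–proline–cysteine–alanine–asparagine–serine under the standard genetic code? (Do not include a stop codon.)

Thr: 4 codons.
Ala: 4 codons.
Pro: 4 codons.
Cys: 2 codons.
Ala: 4 codons.
Asn: 2 codons.
Ser: 6 codons.
4 × 4 × 4 × 2 × 4 × 2 × 6 = 6144.

6144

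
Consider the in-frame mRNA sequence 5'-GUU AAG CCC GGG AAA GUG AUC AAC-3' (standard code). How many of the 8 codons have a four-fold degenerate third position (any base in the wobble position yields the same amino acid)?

4

Codon 1 GUU (Val): third position 4-fold.
Codon 2 AAG (Lys): third position 2-fold.
Codon 3 CCC (Pro): third position 4-fold.
Codon 4 GGG (Gly): third position 4-fold.
Codon 5 AAA (Lys): third position 2-fold.
Codon 6 GUG (Val): third position 4-fold.
Codon 7 AUC (Ile): third position 3-fold.
Codon 8 AAC (Asn): third position 2-fold.
Four-fold degenerate third positions: 4.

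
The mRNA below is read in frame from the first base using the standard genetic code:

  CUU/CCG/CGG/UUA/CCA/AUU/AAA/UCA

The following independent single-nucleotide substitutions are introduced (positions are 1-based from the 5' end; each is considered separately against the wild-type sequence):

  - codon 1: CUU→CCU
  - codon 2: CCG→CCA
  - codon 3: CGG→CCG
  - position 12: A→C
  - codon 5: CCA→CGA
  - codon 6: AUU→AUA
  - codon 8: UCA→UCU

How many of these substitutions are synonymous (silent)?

3

Codon 1: CUU (Leu) → CCU (Pro) — missense.
Codon 2: CCG (Pro) → CCA (Pro) — synonymous.
Codon 3: CGG (Arg) → CCG (Pro) — missense.
Codon 4: UUA (Leu) → UUC (Phe) — missense.
Codon 5: CCA (Pro) → CGA (Arg) — missense.
Codon 6: AUU (Ile) → AUA (Ile) — synonymous.
Codon 8: UCA (Ser) → UCU (Ser) — synonymous.
Synonymous: 3 of 7.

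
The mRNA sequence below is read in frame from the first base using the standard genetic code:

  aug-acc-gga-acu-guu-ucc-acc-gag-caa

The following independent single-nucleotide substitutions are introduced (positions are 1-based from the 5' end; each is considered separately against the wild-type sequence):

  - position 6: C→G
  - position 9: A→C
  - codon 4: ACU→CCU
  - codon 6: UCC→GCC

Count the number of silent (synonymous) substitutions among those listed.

Codon 2: ACC (Thr) → ACG (Thr) — synonymous.
Codon 3: GGA (Gly) → GGC (Gly) — synonymous.
Codon 4: ACU (Thr) → CCU (Pro) — missense.
Codon 6: UCC (Ser) → GCC (Ala) — missense.
Synonymous: 2 of 4.

2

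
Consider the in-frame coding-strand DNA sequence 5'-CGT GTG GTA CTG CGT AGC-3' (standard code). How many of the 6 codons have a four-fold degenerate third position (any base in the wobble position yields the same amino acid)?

5

Codon 1 CGT (Arg): third position 4-fold.
Codon 2 GTG (Val): third position 4-fold.
Codon 3 GTA (Val): third position 4-fold.
Codon 4 CTG (Leu): third position 4-fold.
Codon 5 CGT (Arg): third position 4-fold.
Codon 6 AGC (Ser): third position 2-fold.
Four-fold degenerate third positions: 5.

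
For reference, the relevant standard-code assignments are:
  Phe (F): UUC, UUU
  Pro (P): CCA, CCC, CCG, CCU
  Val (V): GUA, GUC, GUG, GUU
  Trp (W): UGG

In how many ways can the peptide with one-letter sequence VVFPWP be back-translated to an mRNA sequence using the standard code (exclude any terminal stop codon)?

Val: 4 codons.
Val: 4 codons.
Phe: 2 codons.
Pro: 4 codons.
Trp: 1 codon.
Pro: 4 codons.
4 × 4 × 2 × 4 × 1 × 4 = 512.

512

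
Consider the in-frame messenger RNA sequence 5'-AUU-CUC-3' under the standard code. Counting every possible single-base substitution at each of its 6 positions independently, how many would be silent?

5

Codon 1 (AUU, Ile): 2 synonymous substitutions.
Codon 2 (CUC, Leu): 3 synonymous substitutions.
Total: 2 + 3 = 5.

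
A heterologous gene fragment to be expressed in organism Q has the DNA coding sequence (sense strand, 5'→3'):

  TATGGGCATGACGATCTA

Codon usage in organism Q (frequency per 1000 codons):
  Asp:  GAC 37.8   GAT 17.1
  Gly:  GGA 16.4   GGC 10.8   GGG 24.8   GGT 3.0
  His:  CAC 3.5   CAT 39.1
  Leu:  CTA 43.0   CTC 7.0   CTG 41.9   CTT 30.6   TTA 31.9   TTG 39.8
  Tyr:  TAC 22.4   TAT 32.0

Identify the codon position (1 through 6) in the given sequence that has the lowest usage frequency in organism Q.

Codon 1 TAT (Tyr): 32.0 per 1000.
Codon 2 GGG (Gly): 24.8 per 1000.
Codon 3 CAT (His): 39.1 per 1000.
Codon 4 GAC (Asp): 37.8 per 1000.
Codon 5 GAT (Asp): 17.1 per 1000.
Codon 6 CTA (Leu): 43.0 per 1000.
Lowest frequency is 17.1 at codon 5.

5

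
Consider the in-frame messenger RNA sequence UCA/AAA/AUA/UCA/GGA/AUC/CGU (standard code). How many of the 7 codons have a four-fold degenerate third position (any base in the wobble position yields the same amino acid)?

Codon 1 UCA (Ser): third position 4-fold.
Codon 2 AAA (Lys): third position 2-fold.
Codon 3 AUA (Ile): third position 3-fold.
Codon 4 UCA (Ser): third position 4-fold.
Codon 5 GGA (Gly): third position 4-fold.
Codon 6 AUC (Ile): third position 3-fold.
Codon 7 CGU (Arg): third position 4-fold.
Four-fold degenerate third positions: 4.

4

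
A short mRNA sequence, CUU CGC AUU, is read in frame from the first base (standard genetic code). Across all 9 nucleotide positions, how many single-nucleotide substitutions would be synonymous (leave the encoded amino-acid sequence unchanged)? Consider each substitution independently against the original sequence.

Codon 1 (CUU, Leu): 3 synonymous substitutions.
Codon 2 (CGC, Arg): 3 synonymous substitutions.
Codon 3 (AUU, Ile): 2 synonymous substitutions.
Total: 3 + 3 + 2 = 8.

8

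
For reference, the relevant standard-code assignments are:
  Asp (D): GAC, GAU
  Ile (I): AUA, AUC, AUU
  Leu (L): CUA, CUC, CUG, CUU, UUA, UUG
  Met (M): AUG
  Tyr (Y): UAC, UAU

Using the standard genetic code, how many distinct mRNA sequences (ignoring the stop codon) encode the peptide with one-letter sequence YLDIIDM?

Tyr: 2 codons.
Leu: 6 codons.
Asp: 2 codons.
Ile: 3 codons.
Ile: 3 codons.
Asp: 2 codons.
Met: 1 codon.
2 × 6 × 2 × 3 × 3 × 2 × 1 = 432.

432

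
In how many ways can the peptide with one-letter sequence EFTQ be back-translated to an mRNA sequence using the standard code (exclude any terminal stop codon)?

Glu: 2 codons.
Phe: 2 codons.
Thr: 4 codons.
Gln: 2 codons.
2 × 2 × 4 × 2 = 32.

32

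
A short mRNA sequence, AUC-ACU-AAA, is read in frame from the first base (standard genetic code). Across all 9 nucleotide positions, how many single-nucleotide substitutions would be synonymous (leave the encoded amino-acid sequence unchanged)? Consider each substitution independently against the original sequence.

6

Codon 1 (AUC, Ile): 2 synonymous substitutions.
Codon 2 (ACU, Thr): 3 synonymous substitutions.
Codon 3 (AAA, Lys): 1 synonymous substitution.
Total: 2 + 3 + 1 = 6.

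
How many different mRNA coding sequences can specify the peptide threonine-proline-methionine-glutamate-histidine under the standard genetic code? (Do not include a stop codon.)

Thr: 4 codons.
Pro: 4 codons.
Met: 1 codon.
Glu: 2 codons.
His: 2 codons.
4 × 4 × 1 × 2 × 2 = 64.

64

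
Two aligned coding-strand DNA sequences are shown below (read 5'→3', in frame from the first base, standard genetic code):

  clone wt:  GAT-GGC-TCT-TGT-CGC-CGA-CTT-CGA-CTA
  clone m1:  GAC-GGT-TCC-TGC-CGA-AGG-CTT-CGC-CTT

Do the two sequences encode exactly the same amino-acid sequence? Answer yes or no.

Codon 1: GAT Asp / GAC Asp — synonymous.
Codon 2: GGC Gly / GGT Gly — synonymous.
Codon 3: TCT Ser / TCC Ser — synonymous.
Codon 4: TGT Cys / TGC Cys — synonymous.
Codon 5: CGC Arg / CGA Arg — synonymous.
Codon 6: CGA Arg / AGG Arg — synonymous.
Codon 7: CTT Leu / CTT Leu — identical.
Codon 8: CGA Arg / CGC Arg — synonymous.
Codon 9: CTA Leu / CTT Leu — synonymous.
Nonsynonymous differences: 0 → same protein.

yes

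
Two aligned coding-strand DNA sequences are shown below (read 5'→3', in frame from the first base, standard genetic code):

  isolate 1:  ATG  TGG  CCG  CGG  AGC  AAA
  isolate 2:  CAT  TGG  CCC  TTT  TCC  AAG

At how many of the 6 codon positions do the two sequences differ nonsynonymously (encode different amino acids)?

Codon 1: ATG Met / CAT His — nonsynonymous.
Codon 2: TGG Trp / TGG Trp — identical.
Codon 3: CCG Pro / CCC Pro — synonymous.
Codon 4: CGG Arg / TTT Phe — nonsynonymous.
Codon 5: AGC Ser / TCC Ser — synonymous.
Codon 6: AAA Lys / AAG Lys — synonymous.
Nonsynonymous differences: 2.

2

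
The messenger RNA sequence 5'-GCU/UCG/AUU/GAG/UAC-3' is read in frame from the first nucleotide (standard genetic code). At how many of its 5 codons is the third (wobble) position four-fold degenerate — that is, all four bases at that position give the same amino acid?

2

Codon 1 GCU (Ala): third position 4-fold.
Codon 2 UCG (Ser): third position 4-fold.
Codon 3 AUU (Ile): third position 3-fold.
Codon 4 GAG (Glu): third position 2-fold.
Codon 5 UAC (Tyr): third position 2-fold.
Four-fold degenerate third positions: 2.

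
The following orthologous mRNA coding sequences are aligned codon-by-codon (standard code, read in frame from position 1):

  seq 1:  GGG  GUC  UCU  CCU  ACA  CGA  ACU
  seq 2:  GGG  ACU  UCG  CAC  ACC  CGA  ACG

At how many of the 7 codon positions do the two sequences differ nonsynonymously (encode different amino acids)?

Codon 1: GGG Gly / GGG Gly — identical.
Codon 2: GUC Val / ACU Thr — nonsynonymous.
Codon 3: UCU Ser / UCG Ser — synonymous.
Codon 4: CCU Pro / CAC His — nonsynonymous.
Codon 5: ACA Thr / ACC Thr — synonymous.
Codon 6: CGA Arg / CGA Arg — identical.
Codon 7: ACU Thr / ACG Thr — synonymous.
Nonsynonymous differences: 2.

2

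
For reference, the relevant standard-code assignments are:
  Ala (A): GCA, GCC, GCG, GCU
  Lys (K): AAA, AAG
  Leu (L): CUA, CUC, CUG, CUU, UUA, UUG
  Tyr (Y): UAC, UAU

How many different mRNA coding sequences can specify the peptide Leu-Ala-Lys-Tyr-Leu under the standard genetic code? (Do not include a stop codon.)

576

Leu: 6 codons.
Ala: 4 codons.
Lys: 2 codons.
Tyr: 2 codons.
Leu: 6 codons.
6 × 4 × 2 × 2 × 6 = 576.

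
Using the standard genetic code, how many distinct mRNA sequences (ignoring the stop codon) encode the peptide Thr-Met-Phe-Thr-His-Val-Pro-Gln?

Thr: 4 codons.
Met: 1 codon.
Phe: 2 codons.
Thr: 4 codons.
His: 2 codons.
Val: 4 codons.
Pro: 4 codons.
Gln: 2 codons.
4 × 1 × 2 × 4 × 2 × 4 × 4 × 2 = 2048.

2048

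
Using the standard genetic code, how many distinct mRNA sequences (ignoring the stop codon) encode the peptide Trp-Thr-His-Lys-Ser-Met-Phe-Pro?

768

Trp: 1 codon.
Thr: 4 codons.
His: 2 codons.
Lys: 2 codons.
Ser: 6 codons.
Met: 1 codon.
Phe: 2 codons.
Pro: 4 codons.
1 × 4 × 2 × 2 × 6 × 1 × 2 × 4 = 768.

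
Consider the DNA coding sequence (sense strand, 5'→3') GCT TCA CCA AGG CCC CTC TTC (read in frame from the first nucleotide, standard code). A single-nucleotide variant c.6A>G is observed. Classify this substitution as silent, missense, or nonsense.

silent

Position 6 falls in codon 2: TCA → Ser.
After the substitution the codon is TCG → Ser.
Both encode Ser, so the change is synonymous.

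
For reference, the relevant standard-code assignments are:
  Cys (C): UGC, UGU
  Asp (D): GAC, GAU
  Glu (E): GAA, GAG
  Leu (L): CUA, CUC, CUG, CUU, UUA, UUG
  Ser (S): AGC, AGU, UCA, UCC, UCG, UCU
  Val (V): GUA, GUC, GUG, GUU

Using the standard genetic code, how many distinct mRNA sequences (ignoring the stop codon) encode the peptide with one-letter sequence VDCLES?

Val: 4 codons.
Asp: 2 codons.
Cys: 2 codons.
Leu: 6 codons.
Glu: 2 codons.
Ser: 6 codons.
4 × 2 × 2 × 6 × 2 × 6 = 1152.

1152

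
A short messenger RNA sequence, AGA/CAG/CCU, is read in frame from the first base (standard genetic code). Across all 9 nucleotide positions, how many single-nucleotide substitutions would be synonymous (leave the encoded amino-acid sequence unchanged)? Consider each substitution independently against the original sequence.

Codon 1 (AGA, Arg): 2 synonymous substitutions.
Codon 2 (CAG, Gln): 1 synonymous substitution.
Codon 3 (CCU, Pro): 3 synonymous substitutions.
Total: 2 + 1 + 3 = 6.

6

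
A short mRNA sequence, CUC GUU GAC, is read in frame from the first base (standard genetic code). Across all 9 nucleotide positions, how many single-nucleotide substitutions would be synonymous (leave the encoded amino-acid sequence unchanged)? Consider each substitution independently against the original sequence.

Codon 1 (CUC, Leu): 3 synonymous substitutions.
Codon 2 (GUU, Val): 3 synonymous substitutions.
Codon 3 (GAC, Asp): 1 synonymous substitution.
Total: 3 + 3 + 1 = 7.

7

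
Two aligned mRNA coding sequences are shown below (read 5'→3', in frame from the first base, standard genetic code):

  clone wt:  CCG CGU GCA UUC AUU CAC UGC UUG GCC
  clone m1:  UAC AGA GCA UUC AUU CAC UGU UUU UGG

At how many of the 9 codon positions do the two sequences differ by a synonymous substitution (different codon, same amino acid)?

2

Codon 1: CCG Pro / UAC Tyr — nonsynonymous.
Codon 2: CGU Arg / AGA Arg — synonymous.
Codon 3: GCA Ala / GCA Ala — identical.
Codon 4: UUC Phe / UUC Phe — identical.
Codon 5: AUU Ile / AUU Ile — identical.
Codon 6: CAC His / CAC His — identical.
Codon 7: UGC Cys / UGU Cys — synonymous.
Codon 8: UUG Leu / UUU Phe — nonsynonymous.
Codon 9: GCC Ala / UGG Trp — nonsynonymous.
Synonymous differences: 2.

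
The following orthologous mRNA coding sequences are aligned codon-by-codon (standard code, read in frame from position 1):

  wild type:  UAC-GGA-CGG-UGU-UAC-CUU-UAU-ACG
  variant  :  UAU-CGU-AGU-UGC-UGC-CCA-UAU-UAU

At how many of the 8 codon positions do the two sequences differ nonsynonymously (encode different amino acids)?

5

Codon 1: UAC Tyr / UAU Tyr — synonymous.
Codon 2: GGA Gly / CGU Arg — nonsynonymous.
Codon 3: CGG Arg / AGU Ser — nonsynonymous.
Codon 4: UGU Cys / UGC Cys — synonymous.
Codon 5: UAC Tyr / UGC Cys — nonsynonymous.
Codon 6: CUU Leu / CCA Pro — nonsynonymous.
Codon 7: UAU Tyr / UAU Tyr — identical.
Codon 8: ACG Thr / UAU Tyr — nonsynonymous.
Nonsynonymous differences: 5.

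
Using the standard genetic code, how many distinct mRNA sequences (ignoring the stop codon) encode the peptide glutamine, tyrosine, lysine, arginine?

Gln: 2 codons.
Tyr: 2 codons.
Lys: 2 codons.
Arg: 6 codons.
2 × 2 × 2 × 6 = 48.

48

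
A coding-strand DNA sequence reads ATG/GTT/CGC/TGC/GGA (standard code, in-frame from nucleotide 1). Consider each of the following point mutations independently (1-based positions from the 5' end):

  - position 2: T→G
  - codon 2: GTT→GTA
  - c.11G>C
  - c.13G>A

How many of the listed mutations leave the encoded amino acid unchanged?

Codon 1: ATG (Met) → AGG (Arg) — missense.
Codon 2: GTT (Val) → GTA (Val) — synonymous.
Codon 4: TGC (Cys) → TCC (Ser) — missense.
Codon 5: GGA (Gly) → AGA (Arg) — missense.
Synonymous: 1 of 4.

1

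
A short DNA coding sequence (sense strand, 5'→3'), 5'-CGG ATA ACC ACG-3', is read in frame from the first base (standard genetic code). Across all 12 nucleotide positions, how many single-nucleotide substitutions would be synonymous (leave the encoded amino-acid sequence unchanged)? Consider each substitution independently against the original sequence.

12

Codon 1 (CGG, Arg): 4 synonymous substitutions.
Codon 2 (ATA, Ile): 2 synonymous substitutions.
Codon 3 (ACC, Thr): 3 synonymous substitutions.
Codon 4 (ACG, Thr): 3 synonymous substitutions.
Total: 4 + 2 + 3 + 3 = 12.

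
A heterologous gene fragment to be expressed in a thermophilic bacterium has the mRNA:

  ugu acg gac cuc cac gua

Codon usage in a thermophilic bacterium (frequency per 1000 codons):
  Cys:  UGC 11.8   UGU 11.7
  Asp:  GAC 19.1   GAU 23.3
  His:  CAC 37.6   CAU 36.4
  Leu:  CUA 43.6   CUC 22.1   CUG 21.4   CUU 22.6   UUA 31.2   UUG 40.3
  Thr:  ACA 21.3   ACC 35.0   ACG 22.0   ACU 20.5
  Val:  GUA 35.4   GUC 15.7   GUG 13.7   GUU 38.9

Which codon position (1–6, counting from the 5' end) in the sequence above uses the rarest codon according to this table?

1

Codon 1 UGU (Cys): 11.7 per 1000.
Codon 2 ACG (Thr): 22.0 per 1000.
Codon 3 GAC (Asp): 19.1 per 1000.
Codon 4 CUC (Leu): 22.1 per 1000.
Codon 5 CAC (His): 37.6 per 1000.
Codon 6 GUA (Val): 35.4 per 1000.
Lowest frequency is 11.7 at codon 1.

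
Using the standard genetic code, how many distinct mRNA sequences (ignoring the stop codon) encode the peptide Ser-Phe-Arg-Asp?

144

Ser: 6 codons.
Phe: 2 codons.
Arg: 6 codons.
Asp: 2 codons.
6 × 2 × 6 × 2 = 144.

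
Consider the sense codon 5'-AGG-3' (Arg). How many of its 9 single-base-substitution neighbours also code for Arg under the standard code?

2

Position 1: CGG → 1 synonymous.
Position 2: none → 0 synonymous.
Position 3: AGA → 1 synonymous.
Total: 1 + 0 + 1 = 2.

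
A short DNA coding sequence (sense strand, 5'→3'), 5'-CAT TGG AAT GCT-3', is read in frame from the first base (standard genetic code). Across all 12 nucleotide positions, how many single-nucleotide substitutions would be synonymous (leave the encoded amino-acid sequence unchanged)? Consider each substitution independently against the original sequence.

Codon 1 (CAT, His): 1 synonymous substitution.
Codon 2 (TGG, Trp): 0 synonymous substitutions.
Codon 3 (AAT, Asn): 1 synonymous substitution.
Codon 4 (GCT, Ala): 3 synonymous substitutions.
Total: 1 + 0 + 1 + 3 = 5.

5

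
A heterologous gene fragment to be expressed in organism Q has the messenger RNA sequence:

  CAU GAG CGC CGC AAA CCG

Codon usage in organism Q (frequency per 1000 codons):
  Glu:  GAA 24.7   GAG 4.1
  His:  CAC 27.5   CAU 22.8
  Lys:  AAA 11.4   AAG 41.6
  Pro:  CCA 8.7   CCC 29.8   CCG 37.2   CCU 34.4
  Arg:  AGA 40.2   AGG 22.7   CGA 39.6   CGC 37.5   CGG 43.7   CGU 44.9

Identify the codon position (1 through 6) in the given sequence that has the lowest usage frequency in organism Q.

Codon 1 CAU (His): 22.8 per 1000.
Codon 2 GAG (Glu): 4.1 per 1000.
Codon 3 CGC (Arg): 37.5 per 1000.
Codon 4 CGC (Arg): 37.5 per 1000.
Codon 5 AAA (Lys): 11.4 per 1000.
Codon 6 CCG (Pro): 37.2 per 1000.
Lowest frequency is 4.1 at codon 2.

2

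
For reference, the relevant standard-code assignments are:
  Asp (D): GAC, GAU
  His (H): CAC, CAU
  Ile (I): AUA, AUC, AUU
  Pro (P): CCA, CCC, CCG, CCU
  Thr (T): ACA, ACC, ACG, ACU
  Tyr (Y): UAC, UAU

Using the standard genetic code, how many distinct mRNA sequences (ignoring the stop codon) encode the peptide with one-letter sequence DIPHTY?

384

Asp: 2 codons.
Ile: 3 codons.
Pro: 4 codons.
His: 2 codons.
Thr: 4 codons.
Tyr: 2 codons.
2 × 3 × 4 × 2 × 4 × 2 = 384.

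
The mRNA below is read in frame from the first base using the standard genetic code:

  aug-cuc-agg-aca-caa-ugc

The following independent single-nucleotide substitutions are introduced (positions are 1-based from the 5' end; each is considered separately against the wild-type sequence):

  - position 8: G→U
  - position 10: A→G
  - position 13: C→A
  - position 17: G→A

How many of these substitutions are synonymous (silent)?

0

Codon 3: AGG (Arg) → AUG (Met) — missense.
Codon 4: ACA (Thr) → GCA (Ala) — missense.
Codon 5: CAA (Gln) → AAA (Lys) — missense.
Codon 6: UGC (Cys) → UAC (Tyr) — missense.
Synonymous: 0 of 4.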